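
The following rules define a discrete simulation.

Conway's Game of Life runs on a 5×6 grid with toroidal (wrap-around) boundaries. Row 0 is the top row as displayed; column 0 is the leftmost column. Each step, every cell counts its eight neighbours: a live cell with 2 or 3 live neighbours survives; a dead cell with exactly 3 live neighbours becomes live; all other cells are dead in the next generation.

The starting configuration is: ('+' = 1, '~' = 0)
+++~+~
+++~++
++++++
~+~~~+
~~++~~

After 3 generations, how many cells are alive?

t=0: +++~+~
+++~++
++++++
~+~~~+
~~++~~
t=1: ~~~~+~
~~~~~~
~~~~~~
~~~~~+
~~~+++
t=2: ~~~+++
~~~~~~
~~~~~~
~~~~~+
~~~+~+
t=3: ~~~+~+
~~~~+~
~~~~~~
~~~~+~
+~~+~+

7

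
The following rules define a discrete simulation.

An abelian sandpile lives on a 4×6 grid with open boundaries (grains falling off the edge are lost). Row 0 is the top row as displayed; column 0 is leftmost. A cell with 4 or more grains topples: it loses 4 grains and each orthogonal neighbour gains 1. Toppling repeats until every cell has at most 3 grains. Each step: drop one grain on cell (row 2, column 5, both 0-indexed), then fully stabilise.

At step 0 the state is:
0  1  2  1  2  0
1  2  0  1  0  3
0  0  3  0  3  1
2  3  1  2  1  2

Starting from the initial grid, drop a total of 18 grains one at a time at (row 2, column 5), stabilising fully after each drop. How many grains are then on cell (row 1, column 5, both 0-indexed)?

2

t=0: 0  1  2  1  2  0
1  2  0  1  0  3
0  0  3  0  3  1
2  3  1  2  1  2
t=1: 0  1  2  1  2  0
1  2  0  1  0  3
0  0  3  0  3  2
2  3  1  2  1  2
t=2: 0  1  2  1  2  0
1  2  0  1  0  3
0  0  3  0  3  3
2  3  1  2  1  2
t=3: 0  1  2  1  2  1
1  2  0  1  2  0
0  0  3  1  0  2
2  3  1  2  2  3
t=4: 0  1  2  1  2  1
1  2  0  1  2  0
0  0  3  1  0  3
2  3  1  2  2  3
t=5: 0  1  2  1  2  1
1  2  0  1  2  1
0  0  3  1  1  1
2  3  1  2  3  0
t=6: 0  1  2  1  2  1
1  2  0  1  2  1
0  0  3  1  1  2
2  3  1  2  3  0
t=7: 0  1  2  1  2  1
1  2  0  1  2  1
0  0  3  1  1  3
2  3  1  2  3  0
t=8: 0  1  2  1  2  1
1  2  0  1  2  2
0  0  3  1  2  0
2  3  1  2  3  1
t=9: 0  1  2  1  2  1
1  2  0  1  2  2
0  0  3  1  2  1
2  3  1  2  3  1
t=10: 0  1  2  1  2  1
1  2  0  1  2  2
0  0  3  1  2  2
2  3  1  2  3  1
t=11: 0  1  2  1  2  1
1  2  0  1  2  2
0  0  3  1  2  3
2  3  1  2  3  1
t=12: 0  1  2  1  2  1
1  2  0  1  2  3
0  0  3  1  3  0
2  3  1  2  3  2
t=13: 0  1  2  1  2  1
1  2  0  1  2  3
0  0  3  1  3  1
2  3  1  2  3  2
t=14: 0  1  2  1  2  1
1  2  0  1  2  3
0  0  3  1  3  2
2  3  1  2  3  2
t=15: 0  1  2  1  2  1
1  2  0  1  2  3
0  0  3  1  3  3
2  3  1  2  3  2
t=16: 0  1  2  1  3  2
1  2  0  2  0  1
0  0  3  2  2  3
2  3  1  3  1  0
t=17: 0  1  2  1  3  2
1  2  0  2  0  2
0  0  3  2  3  0
2  3  1  3  1  1
t=18: 0  1  2  1  3  2
1  2  0  2  0  2
0  0  3  2  3  1
2  3  1  3  1  1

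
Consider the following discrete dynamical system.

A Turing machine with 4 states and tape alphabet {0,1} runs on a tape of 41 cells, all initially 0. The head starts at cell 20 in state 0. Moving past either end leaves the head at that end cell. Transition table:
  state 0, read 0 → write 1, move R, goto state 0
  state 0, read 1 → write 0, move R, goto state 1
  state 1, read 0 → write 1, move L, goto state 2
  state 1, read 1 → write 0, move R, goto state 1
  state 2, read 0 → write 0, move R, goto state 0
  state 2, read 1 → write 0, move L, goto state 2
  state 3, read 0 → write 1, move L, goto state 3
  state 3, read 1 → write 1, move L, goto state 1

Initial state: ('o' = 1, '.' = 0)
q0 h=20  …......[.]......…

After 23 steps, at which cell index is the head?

k=0  q0 h=20  …......[.]......…
k=1  q0 h=21  ….....o[.]......…
k=2  q0 h=22  …....oo[.]......…
k=3  q0 h=23  …...ooo[.]......…
k=4  q0 h=24  …..oooo[.]......…
k=5  q0 h=25  ….ooooo[.]......…
k=6  q0 h=26  …oooooo[.]......…
k=7  q0 h=27  …oooooo[.]......…
k=8  q0 h=28  …oooooo[.]......…
k=9  q0 h=29  …oooooo[.]......…
k=10  q0 h=30  …oooooo[.]......…
k=11  q0 h=31  …oooooo[.]......…
k=12  q0 h=32  …oooooo[.]......…
k=13  q0 h=33  …oooooo[.]......…
k=14  q0 h=34  …oooooo[.]......|
k=15  q0 h=35  …oooooo[.].....|
k=16  q0 h=36  …oooooo[.]....|
k=17  q0 h=37  …oooooo[.]...|
k=18  q0 h=38  …oooooo[.]..|
k=19  q0 h=39  …oooooo[.].|
k=20  q0 h=40  …oooooo[.]|
k=21  q0 h=40  …oooooo[o]|
k=22  q1 h=40  …oooooo[.]|
k=23  q2 h=39  …oooooo[o]o|

39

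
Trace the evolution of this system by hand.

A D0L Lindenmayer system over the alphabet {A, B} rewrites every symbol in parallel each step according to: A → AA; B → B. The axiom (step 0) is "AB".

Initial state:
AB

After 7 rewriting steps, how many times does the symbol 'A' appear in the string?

0) AB
1) AAB
2) AAAAB
3) AAAAAAAAB
4) AAAAAAAAAAAAAAAAB
5) AAAAAAAAAAAAAAAAAAAAAAAAAAAAAAAAB
6) AAAAAAAAAAAAAAAAAAAAAAAAAAAAAAAAAAAAAAAAAAAAAAAAAAAAAAAAAAAAAAAAB
7) AAAAAAAAAAAAAAAAAAAAAAAAAAAAAAAAAAAAAAAAAAAAAAAAAAAAAAAAAA…AAAAAAAAAAAAAAAAAAAAAAAAAAAAAAAAAAAAAAAAAAAAAAAAAAAAAAAAAB  (len 129)

128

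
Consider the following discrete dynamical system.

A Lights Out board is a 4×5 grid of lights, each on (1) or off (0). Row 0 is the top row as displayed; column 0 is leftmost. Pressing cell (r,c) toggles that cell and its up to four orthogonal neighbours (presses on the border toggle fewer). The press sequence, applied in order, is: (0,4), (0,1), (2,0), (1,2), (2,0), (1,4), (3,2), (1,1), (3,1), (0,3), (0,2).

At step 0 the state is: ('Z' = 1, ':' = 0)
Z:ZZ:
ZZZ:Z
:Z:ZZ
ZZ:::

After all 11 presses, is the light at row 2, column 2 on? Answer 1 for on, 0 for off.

0

k=0  Z:ZZ:
ZZZ:Z
:Z:ZZ
ZZ:::
k=1  Z:Z:Z
ZZZ::
:Z:ZZ
ZZ:::
k=2  :Z::Z
Z:Z::
:Z:ZZ
ZZ:::
k=3  :Z::Z
::Z::
Z::ZZ
:Z:::
k=4  :ZZ:Z
:Z:Z:
Z:ZZZ
:Z:::
k=5  :ZZ:Z
ZZ:Z:
:ZZZZ
ZZ:::
k=6  :ZZ::
ZZ::Z
:ZZZ:
ZZ:::
k=7  :ZZ::
ZZ::Z
:Z:Z:
Z:ZZ:
k=8  ::Z::
::Z:Z
:::Z:
Z:ZZ:
k=9  ::Z::
::Z:Z
:Z:Z:
:Z:Z:
k=10  :::ZZ
::ZZZ
:Z:Z:
:Z:Z:
k=11  :ZZ:Z
:::ZZ
:Z:Z:
:Z:Z:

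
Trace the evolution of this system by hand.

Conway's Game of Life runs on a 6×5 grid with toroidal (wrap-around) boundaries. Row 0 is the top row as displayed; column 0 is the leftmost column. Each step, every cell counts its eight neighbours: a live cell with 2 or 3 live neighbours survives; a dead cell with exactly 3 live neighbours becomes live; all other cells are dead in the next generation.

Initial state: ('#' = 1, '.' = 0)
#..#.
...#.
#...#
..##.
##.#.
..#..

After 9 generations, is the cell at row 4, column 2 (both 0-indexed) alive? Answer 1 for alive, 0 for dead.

1

[0] #..#.
...#.
#...#
..##.
##.#.
..#..
[1] ..###
#..#.
..#.#
..##.
.#.##
#.##.
[2] #....
##...
.##.#
##...
##...
#....
[3] #...#
..#.#
..#.#
....#
....#
#...#
[4] .#...
.#..#
#...#
#...#
...##
...#.
[5] #.#..
.#..#
.#.#.
.....
#..#.
..###
[6] #.#..
.#.##
#.#..
..#.#
..##.
#.#..
[7] #.#..
...##
#.#..
..#.#
..#.#
..#.#
[8] ###..
#.###
###..
#.#.#
###.#
#.#.#
[9] .....
.....
.....
.....
..#..
.....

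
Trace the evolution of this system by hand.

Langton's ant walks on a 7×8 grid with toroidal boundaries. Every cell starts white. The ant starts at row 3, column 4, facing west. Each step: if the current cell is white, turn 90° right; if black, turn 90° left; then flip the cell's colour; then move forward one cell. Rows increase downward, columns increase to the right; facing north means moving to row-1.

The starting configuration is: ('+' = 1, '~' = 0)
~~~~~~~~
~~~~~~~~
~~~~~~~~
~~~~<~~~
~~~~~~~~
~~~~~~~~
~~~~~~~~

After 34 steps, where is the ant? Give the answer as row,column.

step 0: ~~~~~~~~
~~~~~~~~
~~~~~~~~
~~~~<~~~
~~~~~~~~
~~~~~~~~
~~~~~~~~
step 1: ~~~~~~~~
~~~~~~~~
~~~~^~~~
~~~~+~~~
~~~~~~~~
~~~~~~~~
~~~~~~~~
step 2: ~~~~~~~~
~~~~~~~~
~~~~+>~~
~~~~+~~~
~~~~~~~~
~~~~~~~~
~~~~~~~~
step 3: ~~~~~~~~
~~~~~~~~
~~~~++~~
~~~~+v~~
~~~~~~~~
~~~~~~~~
~~~~~~~~
step 4: ~~~~~~~~
~~~~~~~~
~~~~++~~
~~~~<+~~
~~~~~~~~
~~~~~~~~
~~~~~~~~
step 5: ~~~~~~~~
~~~~~~~~
~~~~++~~
~~~~~+~~
~~~~v~~~
~~~~~~~~
~~~~~~~~
step 6: ~~~~~~~~
~~~~~~~~
~~~~++~~
~~~~~+~~
~~~<+~~~
~~~~~~~~
~~~~~~~~
step 7: ~~~~~~~~
~~~~~~~~
~~~~++~~
~~~^~+~~
~~~++~~~
~~~~~~~~
~~~~~~~~
step 8: ~~~~~~~~
~~~~~~~~
~~~~++~~
~~~+>+~~
~~~++~~~
~~~~~~~~
~~~~~~~~
step 9: ~~~~~~~~
~~~~~~~~
~~~~++~~
~~~+++~~
~~~+v~~~
~~~~~~~~
~~~~~~~~
step 10: ~~~~~~~~
~~~~~~~~
~~~~++~~
~~~+++~~
~~~+~>~~
~~~~~~~~
~~~~~~~~
step 11: ~~~~~~~~
~~~~~~~~
~~~~++~~
~~~+++~~
~~~+~+~~
~~~~~v~~
~~~~~~~~
step 12: ~~~~~~~~
~~~~~~~~
~~~~++~~
~~~+++~~
~~~+~+~~
~~~~<+~~
~~~~~~~~
step 13: ~~~~~~~~
~~~~~~~~
~~~~++~~
~~~+++~~
~~~+^+~~
~~~~++~~
~~~~~~~~
step 14: ~~~~~~~~
~~~~~~~~
~~~~++~~
~~~+++~~
~~~++>~~
~~~~++~~
~~~~~~~~
step 15: ~~~~~~~~
~~~~~~~~
~~~~++~~
~~~++^~~
~~~++~~~
~~~~++~~
~~~~~~~~
step 16: ~~~~~~~~
~~~~~~~~
~~~~++~~
~~~+<~~~
~~~++~~~
~~~~++~~
~~~~~~~~
step 17: ~~~~~~~~
~~~~~~~~
~~~~++~~
~~~+~~~~
~~~+v~~~
~~~~++~~
~~~~~~~~
step 18: ~~~~~~~~
~~~~~~~~
~~~~++~~
~~~+~~~~
~~~+~>~~
~~~~++~~
~~~~~~~~
step 19: ~~~~~~~~
~~~~~~~~
~~~~++~~
~~~+~~~~
~~~+~+~~
~~~~+v~~
~~~~~~~~
step 20: ~~~~~~~~
~~~~~~~~
~~~~++~~
~~~+~~~~
~~~+~+~~
~~~~+~>~
~~~~~~~~
step 21: ~~~~~~~~
~~~~~~~~
~~~~++~~
~~~+~~~~
~~~+~+~~
~~~~+~+~
~~~~~~v~
step 22: ~~~~~~~~
~~~~~~~~
~~~~++~~
~~~+~~~~
~~~+~+~~
~~~~+~+~
~~~~~<+~
step 23: ~~~~~~~~
~~~~~~~~
~~~~++~~
~~~+~~~~
~~~+~+~~
~~~~+^+~
~~~~~++~
step 24: ~~~~~~~~
~~~~~~~~
~~~~++~~
~~~+~~~~
~~~+~+~~
~~~~++>~
~~~~~++~
step 25: ~~~~~~~~
~~~~~~~~
~~~~++~~
~~~+~~~~
~~~+~+^~
~~~~++~~
~~~~~++~
step 26: ~~~~~~~~
~~~~~~~~
~~~~++~~
~~~+~~~~
~~~+~++>
~~~~++~~
~~~~~++~
step 27: ~~~~~~~~
~~~~~~~~
~~~~++~~
~~~+~~~~
~~~+~+++
~~~~++~v
~~~~~++~
step 28: ~~~~~~~~
~~~~~~~~
~~~~++~~
~~~+~~~~
~~~+~+++
~~~~++<+
~~~~~++~
step 29: ~~~~~~~~
~~~~~~~~
~~~~++~~
~~~+~~~~
~~~+~+^+
~~~~++++
~~~~~++~
step 30: ~~~~~~~~
~~~~~~~~
~~~~++~~
~~~+~~~~
~~~+~<~+
~~~~++++
~~~~~++~
step 31: ~~~~~~~~
~~~~~~~~
~~~~++~~
~~~+~~~~
~~~+~~~+
~~~~+v++
~~~~~++~
step 32: ~~~~~~~~
~~~~~~~~
~~~~++~~
~~~+~~~~
~~~+~~~+
~~~~+~>+
~~~~~++~
step 33: ~~~~~~~~
~~~~~~~~
~~~~++~~
~~~+~~~~
~~~+~~^+
~~~~+~~+
~~~~~++~
step 34: ~~~~~~~~
~~~~~~~~
~~~~++~~
~~~+~~~~
~~~+~~+>
~~~~+~~+
~~~~~++~

4,7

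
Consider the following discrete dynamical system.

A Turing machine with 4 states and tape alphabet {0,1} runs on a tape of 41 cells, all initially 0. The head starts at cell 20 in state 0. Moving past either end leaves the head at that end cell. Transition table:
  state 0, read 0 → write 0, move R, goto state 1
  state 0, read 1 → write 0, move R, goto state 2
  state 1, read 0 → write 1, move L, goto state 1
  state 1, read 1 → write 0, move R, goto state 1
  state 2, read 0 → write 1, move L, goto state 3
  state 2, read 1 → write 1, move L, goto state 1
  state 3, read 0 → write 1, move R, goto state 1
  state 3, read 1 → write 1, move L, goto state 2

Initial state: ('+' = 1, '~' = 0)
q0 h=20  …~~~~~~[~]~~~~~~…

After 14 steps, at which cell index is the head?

0) q0 h=20  …~~~~~~[~]~~~~~~…
1) q1 h=21  …~~~~~~[~]~~~~~~…
2) q1 h=20  …~~~~~~[~]+~~~~~…
3) q1 h=19  …~~~~~~[~]++~~~~…
4) q1 h=18  …~~~~~~[~]+++~~~…
5) q1 h=17  …~~~~~~[~]++++~~…
6) q1 h=16  …~~~~~~[~]+++++~…
7) q1 h=15  …~~~~~~[~]++++++…
8) q1 h=14  …~~~~~~[~]++++++…
9) q1 h=13  …~~~~~~[~]++++++…
10) q1 h=12  …~~~~~~[~]++++++…
11) q1 h=11  …~~~~~~[~]++++++…
12) q1 h=10  …~~~~~~[~]++++++…
13) q1 h= 9  …~~~~~~[~]++++++…
14) q1 h= 8  …~~~~~~[~]++++++…

8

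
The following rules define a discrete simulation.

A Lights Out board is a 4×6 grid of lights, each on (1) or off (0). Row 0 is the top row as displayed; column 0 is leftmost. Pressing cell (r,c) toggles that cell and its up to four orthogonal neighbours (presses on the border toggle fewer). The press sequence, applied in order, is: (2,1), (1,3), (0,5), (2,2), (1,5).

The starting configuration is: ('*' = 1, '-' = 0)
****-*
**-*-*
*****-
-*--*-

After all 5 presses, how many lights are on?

step 0: ****-*
**-*-*
*****-
-*--*-
step 1: ****-*
*--*-*
---**-
----*-
step 2: ***--*
*-*-**
----*-
----*-
step 3: ***-*-
*-*-*-
----*-
----*-
step 4: ***-*-
*---*-
-****-
--*-*-
step 5: ***-**
*----*
-*****
--*-*-

14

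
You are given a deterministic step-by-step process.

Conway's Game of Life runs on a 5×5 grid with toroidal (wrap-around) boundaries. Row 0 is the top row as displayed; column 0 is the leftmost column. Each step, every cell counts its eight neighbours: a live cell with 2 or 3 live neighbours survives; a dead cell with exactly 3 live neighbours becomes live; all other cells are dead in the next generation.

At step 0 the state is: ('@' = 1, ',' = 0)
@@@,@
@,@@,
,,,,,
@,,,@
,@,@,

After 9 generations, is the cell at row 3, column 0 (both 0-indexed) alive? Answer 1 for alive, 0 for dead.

t=0: @@@,@
@,@@,
,,,,,
@,,,@
,@,@,
t=1: ,,,,,
@,@@,
@@,@,
@,,,@
,,,@,
t=2: ,,@@@
@,@@,
,,,@,
@@@@,
,,,,@
t=3: @@@,,
,@,,,
@,,,,
@@@@,
,,,,,
t=4: @@@,,
,,@,,
@,,,@
@@@,@
,,,@@
t=5: @@@,@
,,@@@
,,@,@
,@@,,
,,,,,
t=6: @@@,@
,,,,,
@,,,@
,@@@,
,,,@,
t=7: @@@@@
,,,@,
@@@@@
@@@@,
,,,,,
t=8: @@@@@
,,,,,
,,,,,
,,,,,
,,,,,
t=9: @@@@@
@@@@@
,,,,,
,,,,,
@@@@@

0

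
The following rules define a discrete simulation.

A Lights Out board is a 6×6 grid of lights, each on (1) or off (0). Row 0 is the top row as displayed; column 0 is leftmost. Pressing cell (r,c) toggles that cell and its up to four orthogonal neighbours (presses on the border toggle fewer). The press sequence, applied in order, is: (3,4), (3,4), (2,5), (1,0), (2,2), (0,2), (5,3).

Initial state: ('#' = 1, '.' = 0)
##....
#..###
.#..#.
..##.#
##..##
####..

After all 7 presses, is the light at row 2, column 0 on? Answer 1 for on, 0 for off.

1

0) ##....
#..###
.#..#.
..##.#
##..##
####..
1) ##....
#..###
.#....
..#.#.
##...#
####..
2) ##....
#..###
.#..#.
..##.#
##..##
####..
3) ##....
#..##.
.#...#
..##..
##..##
####..
4) .#....
.#.##.
##...#
..##..
##..##
####..
5) .#....
.####.
#.##.#
...#..
##..##
####..
6) ..##..
.#.##.
#.##.#
...#..
##..##
####..
7) ..##..
.#.##.
#.##.#
...#..
##.###
##..#.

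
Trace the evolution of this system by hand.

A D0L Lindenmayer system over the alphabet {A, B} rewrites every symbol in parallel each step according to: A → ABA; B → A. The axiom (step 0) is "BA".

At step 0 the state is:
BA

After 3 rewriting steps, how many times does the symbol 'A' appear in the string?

17

k=0  BA
k=1  AABA
k=2  ABAABAAABA
k=3  ABAAABAABAAABAABAABAAABA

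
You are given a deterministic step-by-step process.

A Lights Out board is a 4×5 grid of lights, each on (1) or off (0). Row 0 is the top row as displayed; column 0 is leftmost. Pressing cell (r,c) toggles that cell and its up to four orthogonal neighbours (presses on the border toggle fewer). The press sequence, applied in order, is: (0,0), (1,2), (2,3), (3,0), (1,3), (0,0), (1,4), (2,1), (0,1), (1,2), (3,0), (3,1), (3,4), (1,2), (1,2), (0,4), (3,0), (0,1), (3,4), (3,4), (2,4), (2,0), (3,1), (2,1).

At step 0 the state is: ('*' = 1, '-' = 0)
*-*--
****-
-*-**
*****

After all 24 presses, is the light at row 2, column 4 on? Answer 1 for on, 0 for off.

1

t=0: *-*--
****-
-*-**
*****
t=1: -**--
-***-
-*-**
*****
t=2: -*---
-----
-****
*****
t=3: -*---
---*-
-*---
***-*
t=4: -*---
---*-
**---
--*-*
t=5: -*-*-
--*-*
**-*-
--*-*
t=6: *--*-
*-*-*
**-*-
--*-*
t=7: *--**
*-**-
**-**
--*-*
t=8: *--**
****-
--***
-**-*
t=9: -****
*-**-
--***
-**-*
t=10: -*-**
**---
---**
-**-*
t=11: -*-**
**---
*--**
*-*-*
t=12: -*-**
**---
**-**
-*--*
t=13: -*-**
**---
**-*-
-*-*-
t=14: -****
*-**-
****-
-*-*-
t=15: -*-**
**---
**-*-
-*-*-
t=16: -*---
**--*
**-*-
-*-*-
t=17: -*---
**--*
-*-*-
*--*-
t=18: *-*--
*---*
-*-*-
*--*-
t=19: *-*--
*---*
-*-**
*---*
t=20: *-*--
*---*
-*-*-
*--*-
t=21: *-*--
*----
-*--*
*--**
t=22: *-*--
-----
*---*
---**
t=23: *-*--
-----
**--*
*****
t=24: *-*--
-*---
--*-*
*-***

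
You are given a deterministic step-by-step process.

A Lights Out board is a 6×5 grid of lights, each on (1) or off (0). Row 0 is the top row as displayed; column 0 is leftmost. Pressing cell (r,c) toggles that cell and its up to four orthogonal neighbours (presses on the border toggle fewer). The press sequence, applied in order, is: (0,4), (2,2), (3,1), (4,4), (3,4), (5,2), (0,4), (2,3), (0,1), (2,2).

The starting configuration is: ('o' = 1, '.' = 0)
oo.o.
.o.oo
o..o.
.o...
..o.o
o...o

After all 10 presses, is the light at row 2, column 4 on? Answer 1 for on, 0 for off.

0

[0] oo.o.
.o.oo
o..o.
.o...
..o.o
o...o
[1] oo..o
.o.o.
o..o.
.o...
..o.o
o...o
[2] oo..o
.ooo.
ooo..
.oo..
..o.o
o...o
[3] oo..o
.ooo.
o.o..
o....
.oo.o
o...o
[4] oo..o
.ooo.
o.o..
o...o
.ooo.
o....
[5] oo..o
.ooo.
o.o.o
o..o.
.oooo
o....
[6] oo..o
.ooo.
o.o.o
o..o.
.o.oo
oooo.
[7] oo.o.
.oooo
o.o.o
o..o.
.o.oo
oooo.
[8] oo.o.
.oo.o
o..o.
o....
.o.oo
oooo.
[9] ..oo.
..o.o
o..o.
o....
.o.oo
oooo.
[10] ..oo.
....o
ooo..
o.o..
.o.oo
oooo.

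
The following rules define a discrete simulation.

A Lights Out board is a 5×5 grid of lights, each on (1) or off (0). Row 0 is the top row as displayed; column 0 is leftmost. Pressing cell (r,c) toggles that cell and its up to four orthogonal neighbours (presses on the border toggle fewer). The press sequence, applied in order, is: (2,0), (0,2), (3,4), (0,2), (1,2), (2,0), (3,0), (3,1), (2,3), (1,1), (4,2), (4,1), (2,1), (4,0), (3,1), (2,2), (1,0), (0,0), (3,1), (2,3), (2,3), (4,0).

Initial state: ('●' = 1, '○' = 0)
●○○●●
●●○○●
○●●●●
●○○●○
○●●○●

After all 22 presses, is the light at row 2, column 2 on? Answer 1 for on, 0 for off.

k=0  ●○○●●
●●○○●
○●●●●
●○○●○
○●●○●
k=1  ●○○●●
○●○○●
●○●●●
○○○●○
○●●○●
k=2  ●●●○●
○●●○●
●○●●●
○○○●○
○●●○●
k=3  ●●●○●
○●●○●
●○●●○
○○○○●
○●●○○
k=4  ●○○●●
○●○○●
●○●●○
○○○○●
○●●○○
k=5  ●○●●●
○○●●●
●○○●○
○○○○●
○●●○○
k=6  ●○●●●
●○●●●
○●○●○
●○○○●
○●●○○
k=7  ●○●●●
●○●●●
●●○●○
○●○○●
●●●○○
k=8  ●○●●●
●○●●●
●○○●○
●○●○●
●○●○○
k=9  ●○●●●
●○●○●
●○●○●
●○●●●
●○●○○
k=10  ●●●●●
○●○○●
●●●○●
●○●●●
●○●○○
k=11  ●●●●●
○●○○●
●●●○●
●○○●●
●●○●○
k=12  ●●●●●
○●○○●
●●●○●
●●○●●
○○●●○
k=13  ●●●●●
○○○○●
○○○○●
●○○●●
○○●●○
k=14  ●●●●●
○○○○●
○○○○●
○○○●●
●●●●○
k=15  ●●●●●
○○○○●
○●○○●
●●●●●
●○●●○
k=16  ●●●●●
○○●○●
○○●●●
●●○●●
●○●●○
k=17  ○●●●●
●●●○●
●○●●●
●●○●●
●○●●○
k=18  ●○●●●
○●●○●
●○●●●
●●○●●
●○●●○
k=19  ●○●●●
○●●○●
●●●●●
○○●●●
●●●●○
k=20  ●○●●●
○●●●●
●●○○○
○○●○●
●●●●○
k=21  ●○●●●
○●●○●
●●●●●
○○●●●
●●●●○
k=22  ●○●●●
○●●○●
●●●●●
●○●●●
○○●●○

1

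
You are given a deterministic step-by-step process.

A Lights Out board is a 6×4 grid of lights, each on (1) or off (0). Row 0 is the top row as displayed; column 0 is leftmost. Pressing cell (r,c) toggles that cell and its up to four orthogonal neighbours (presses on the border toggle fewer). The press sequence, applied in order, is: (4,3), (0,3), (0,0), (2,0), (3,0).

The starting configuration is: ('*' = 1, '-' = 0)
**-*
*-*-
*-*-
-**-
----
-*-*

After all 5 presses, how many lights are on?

13

gen 0: **-*
*-*-
*-*-
-**-
----
-*-*
gen 1: **-*
*-*-
*-*-
-***
--**
-*--
gen 2: ***-
*-**
*-*-
-***
--**
-*--
gen 3: --*-
--**
*-*-
-***
--**
-*--
gen 4: --*-
*-**
-**-
****
--**
-*--
gen 5: --*-
*-**
***-
--**
*-**
-*--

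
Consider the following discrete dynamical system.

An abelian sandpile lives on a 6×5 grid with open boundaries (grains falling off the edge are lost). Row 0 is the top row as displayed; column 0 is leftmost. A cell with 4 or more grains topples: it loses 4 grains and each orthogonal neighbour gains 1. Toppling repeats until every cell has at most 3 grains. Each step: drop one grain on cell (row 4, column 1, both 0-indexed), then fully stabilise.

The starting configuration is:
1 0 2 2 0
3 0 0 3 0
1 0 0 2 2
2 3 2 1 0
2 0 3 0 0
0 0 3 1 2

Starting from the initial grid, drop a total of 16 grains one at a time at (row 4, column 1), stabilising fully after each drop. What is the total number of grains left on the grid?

46

t=0: 1 0 2 2 0
3 0 0 3 0
1 0 0 2 2
2 3 2 1 0
2 0 3 0 0
0 0 3 1 2
t=1: 1 0 2 2 0
3 0 0 3 0
1 0 0 2 2
2 3 2 1 0
2 1 3 0 0
0 0 3 1 2
t=2: 1 0 2 2 0
3 0 0 3 0
1 0 0 2 2
2 3 2 1 0
2 2 3 0 0
0 0 3 1 2
t=3: 1 0 2 2 0
3 0 0 3 0
1 0 0 2 2
2 3 2 1 0
2 3 3 0 0
0 0 3 1 2
t=4: 1 0 2 2 0
3 0 0 3 0
1 1 1 2 2
3 1 0 2 0
3 2 2 1 0
0 2 0 2 2
t=5: 1 0 2 2 0
3 0 0 3 0
1 1 1 2 2
3 1 0 2 0
3 3 2 1 0
0 2 0 2 2
t=6: 1 0 2 2 0
3 0 0 3 0
2 1 1 2 2
0 3 0 2 0
1 1 3 1 0
1 3 0 2 2
t=7: 1 0 2 2 0
3 0 0 3 0
2 1 1 2 2
0 3 0 2 0
1 2 3 1 0
1 3 0 2 2
t=8: 1 0 2 2 0
3 0 0 3 0
2 1 1 2 2
0 3 0 2 0
1 3 3 1 0
1 3 0 2 2
t=9: 1 0 2 2 0
3 0 0 3 0
2 2 1 2 2
1 0 2 2 0
2 3 0 2 0
2 0 2 2 2
t=10: 1 0 2 2 0
3 0 0 3 0
2 2 1 2 2
1 1 2 2 0
3 0 1 2 0
2 1 2 2 2
t=11: 1 0 2 2 0
3 0 0 3 0
2 2 1 2 2
1 1 2 2 0
3 1 1 2 0
2 1 2 2 2
t=12: 1 0 2 2 0
3 0 0 3 0
2 2 1 2 2
1 1 2 2 0
3 2 1 2 0
2 1 2 2 2
t=13: 1 0 2 2 0
3 0 0 3 0
2 2 1 2 2
1 1 2 2 0
3 3 1 2 0
2 1 2 2 2
t=14: 1 0 2 2 0
3 0 0 3 0
2 2 1 2 2
2 2 2 2 0
0 1 2 2 0
3 2 2 2 2
t=15: 1 0 2 2 0
3 0 0 3 0
2 2 1 2 2
2 2 2 2 0
0 2 2 2 0
3 2 2 2 2
t=16: 1 0 2 2 0
3 0 0 3 0
2 2 1 2 2
2 2 2 2 0
0 3 2 2 0
3 2 2 2 2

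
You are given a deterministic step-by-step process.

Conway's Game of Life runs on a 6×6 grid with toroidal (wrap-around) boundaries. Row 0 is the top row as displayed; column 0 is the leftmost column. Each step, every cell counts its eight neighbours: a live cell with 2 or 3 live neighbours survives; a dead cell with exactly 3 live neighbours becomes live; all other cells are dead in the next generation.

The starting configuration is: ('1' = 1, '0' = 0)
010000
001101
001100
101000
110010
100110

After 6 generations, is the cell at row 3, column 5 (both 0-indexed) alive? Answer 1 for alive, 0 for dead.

1

0) 010000
001101
001100
101000
110010
100110
1) 110001
010110
000010
101001
101010
101110
2) 000000
011110
111010
100010
101010
001010
3) 010010
100011
100010
101010
000010
010001
4) 010010
110110
100010
010010
110110
100011
5) 011000
111110
101010
011010
011100
001000
6) 100000
100010
100010
100011
000000
000000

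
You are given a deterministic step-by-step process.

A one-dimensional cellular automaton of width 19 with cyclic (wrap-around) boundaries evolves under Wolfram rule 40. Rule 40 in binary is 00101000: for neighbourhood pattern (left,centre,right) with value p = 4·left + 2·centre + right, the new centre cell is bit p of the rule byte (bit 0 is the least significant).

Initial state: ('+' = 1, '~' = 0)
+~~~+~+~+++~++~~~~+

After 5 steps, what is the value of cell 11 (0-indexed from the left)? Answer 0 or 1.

[0] +~~~+~+~+++~++~~~~+
[1] ~~~~~+~++~~++~~~~~+
[2] ~~~~~~++~~~+~~~~~~~
[3] ~~~~~~+~~~~~~~~~~~~
[4] ~~~~~~~~~~~~~~~~~~~
[5] ~~~~~~~~~~~~~~~~~~~

0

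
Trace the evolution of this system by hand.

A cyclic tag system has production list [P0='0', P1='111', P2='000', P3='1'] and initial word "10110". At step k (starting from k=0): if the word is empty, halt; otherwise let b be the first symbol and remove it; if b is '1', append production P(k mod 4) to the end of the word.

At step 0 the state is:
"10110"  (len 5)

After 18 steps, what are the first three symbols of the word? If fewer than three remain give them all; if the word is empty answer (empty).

0

step 0: "10110"  (len 5)
step 1: "01100"  (len 5)
step 2: "1100"  (len 4)
step 3: "100000"  (len 6)
step 4: "000001"  (len 6)
step 5: "00001"  (len 5)
step 6: "0001"  (len 4)
step 7: "001"  (len 3)
step 8: "01"  (len 2)
step 9: "1"  (len 1)
step 10: "111"  (len 3)
step 11: "11000"  (len 5)
step 12: "10001"  (len 5)
step 13: "00010"  (len 5)
step 14: "0010"  (len 4)
step 15: "010"  (len 3)
step 16: "10"  (len 2)
step 17: "00"  (len 2)
step 18: "0"  (len 1)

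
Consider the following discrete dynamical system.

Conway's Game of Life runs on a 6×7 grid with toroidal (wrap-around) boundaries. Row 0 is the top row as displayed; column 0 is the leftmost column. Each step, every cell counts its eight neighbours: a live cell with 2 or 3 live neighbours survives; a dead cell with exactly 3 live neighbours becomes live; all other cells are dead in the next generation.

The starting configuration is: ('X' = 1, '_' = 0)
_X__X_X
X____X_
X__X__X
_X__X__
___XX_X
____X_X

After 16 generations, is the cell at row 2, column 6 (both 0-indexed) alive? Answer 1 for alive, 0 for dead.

1

k=0  _X__X_X
X____X_
X__X__X
_X__X__
___XX_X
____X_X
k=1  ____X_X
_X__XX_
XX__XXX
__X_X_X
X__XX__
____X_X
k=2  X__XX_X
_X_X___
_XX____
__X____
X___X_X
X___X_X
k=3  _XXXX_X
_X_XX__
_X_X___
X_XX___
XX_X__X
_X__X__
k=4  _X_____
_X___X_
XX_____
___XX_X
___XX_X
____X_X
k=5  X____X_
_XX____
XXX_XXX
__XXX_X
X_____X
X__XX__
k=6  X_XXX_X
__XXX__
____X_X
__X_X__
XXX___X
XX__XX_
k=7  X_____X
XXX___X
__X_X__
__X___X
__X_X_X
____X__
k=8  _____XX
__XX_XX
__X__XX
_XX____
_______
X__X__X
k=9  __XX___
X_XX___
X___XXX
_XX____
XXX____
X____XX
k=10  X_XXX__
X_X__X_
X___XXX
__XX_X_
__X____
X__X__X
k=11  X_X_XX_
X_X____
X_X____
_XXX_X_
_XX_X_X
X___X_X
k=12  X___XX_
X_X____
X_____X
____XXX
____X_X
__X_X__
k=13  ____XXX
X____X_
XX_____
____X__
____X_X
____X_X
k=14  X___X__
XX__XX_
XX____X
X____X_
___XX__
X__XX_X
k=15  _______
____XX_
____X__
XX__XX_
X__X___
X_____X
k=16  _____XX
____XX_
___X__X
XX_XXXX
____XX_
X_____X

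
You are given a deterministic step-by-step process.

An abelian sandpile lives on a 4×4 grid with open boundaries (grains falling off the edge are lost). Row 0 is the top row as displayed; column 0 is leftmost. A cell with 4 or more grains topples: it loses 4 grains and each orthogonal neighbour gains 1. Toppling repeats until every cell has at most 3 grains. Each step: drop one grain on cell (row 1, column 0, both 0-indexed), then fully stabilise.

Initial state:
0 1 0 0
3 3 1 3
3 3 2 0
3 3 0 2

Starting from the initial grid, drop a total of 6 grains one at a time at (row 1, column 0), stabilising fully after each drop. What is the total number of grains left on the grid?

k=0  0 1 0 0
3 3 1 3
3 3 2 0
3 3 0 2
k=1  1 2 0 0
2 1 2 3
2 2 3 0
1 1 1 2
k=2  1 2 0 0
3 1 2 3
2 2 3 0
1 1 1 2
k=3  2 2 0 0
0 2 2 3
3 2 3 0
1 1 1 2
k=4  2 2 0 0
1 2 2 3
3 2 3 0
1 1 1 2
k=5  2 2 0 0
2 2 2 3
3 2 3 0
1 1 1 2
k=6  2 2 0 0
3 2 2 3
3 2 3 0
1 1 1 2

27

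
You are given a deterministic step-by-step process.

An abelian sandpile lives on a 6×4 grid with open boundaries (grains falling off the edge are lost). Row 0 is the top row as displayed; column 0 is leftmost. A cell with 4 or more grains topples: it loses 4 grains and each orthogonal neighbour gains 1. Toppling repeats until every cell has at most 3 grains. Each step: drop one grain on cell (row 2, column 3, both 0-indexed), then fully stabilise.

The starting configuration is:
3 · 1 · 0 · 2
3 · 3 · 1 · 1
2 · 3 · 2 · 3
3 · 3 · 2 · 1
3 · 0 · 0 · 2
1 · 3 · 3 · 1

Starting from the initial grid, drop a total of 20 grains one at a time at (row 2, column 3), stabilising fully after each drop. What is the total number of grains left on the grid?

46

[0] 3 · 1 · 0 · 2
3 · 3 · 1 · 1
2 · 3 · 2 · 3
3 · 3 · 2 · 1
3 · 0 · 0 · 2
1 · 3 · 3 · 1
[1] 3 · 1 · 0 · 2
3 · 3 · 1 · 2
2 · 3 · 3 · 0
3 · 3 · 2 · 2
3 · 0 · 0 · 2
1 · 3 · 3 · 1
[2] 3 · 1 · 0 · 2
3 · 3 · 1 · 2
2 · 3 · 3 · 1
3 · 3 · 2 · 2
3 · 0 · 0 · 2
1 · 3 · 3 · 1
[3] 3 · 1 · 0 · 2
3 · 3 · 1 · 2
2 · 3 · 3 · 2
3 · 3 · 2 · 2
3 · 0 · 0 · 2
1 · 3 · 3 · 1
[4] 3 · 1 · 0 · 2
3 · 3 · 1 · 2
2 · 3 · 3 · 3
3 · 3 · 2 · 2
3 · 0 · 0 · 2
1 · 3 · 3 · 1
[5] 0 · 3 · 0 · 2
2 · 1 · 3 · 3
1 · 3 · 2 · 2
2 · 2 · 1 · 0
0 · 2 · 1 · 3
2 · 3 · 3 · 1
[6] 0 · 3 · 0 · 2
2 · 1 · 3 · 3
1 · 3 · 2 · 3
2 · 2 · 1 · 0
0 · 2 · 1 · 3
2 · 3 · 3 · 1
[7] 0 · 3 · 1 · 3
2 · 3 · 1 · 1
2 · 0 · 1 · 2
2 · 3 · 2 · 1
0 · 2 · 1 · 3
2 · 3 · 3 · 1
[8] 0 · 3 · 1 · 3
2 · 3 · 1 · 1
2 · 0 · 1 · 3
2 · 3 · 2 · 1
0 · 2 · 1 · 3
2 · 3 · 3 · 1
[9] 0 · 3 · 1 · 3
2 · 3 · 1 · 2
2 · 0 · 2 · 0
2 · 3 · 2 · 2
0 · 2 · 1 · 3
2 · 3 · 3 · 1
[10] 0 · 3 · 1 · 3
2 · 3 · 1 · 2
2 · 0 · 2 · 1
2 · 3 · 2 · 2
0 · 2 · 1 · 3
2 · 3 · 3 · 1
[11] 0 · 3 · 1 · 3
2 · 3 · 1 · 2
2 · 0 · 2 · 2
2 · 3 · 2 · 2
0 · 2 · 1 · 3
2 · 3 · 3 · 1
[12] 0 · 3 · 1 · 3
2 · 3 · 1 · 2
2 · 0 · 2 · 3
2 · 3 · 2 · 2
0 · 2 · 1 · 3
2 · 3 · 3 · 1
[13] 0 · 3 · 1 · 3
2 · 3 · 1 · 3
2 · 0 · 3 · 0
2 · 3 · 2 · 3
0 · 2 · 1 · 3
2 · 3 · 3 · 1
[14] 0 · 3 · 1 · 3
2 · 3 · 1 · 3
2 · 0 · 3 · 1
2 · 3 · 2 · 3
0 · 2 · 1 · 3
2 · 3 · 3 · 1
[15] 0 · 3 · 1 · 3
2 · 3 · 1 · 3
2 · 0 · 3 · 2
2 · 3 · 2 · 3
0 · 2 · 1 · 3
2 · 3 · 3 · 1
[16] 0 · 3 · 1 · 3
2 · 3 · 1 · 3
2 · 0 · 3 · 3
2 · 3 · 2 · 3
0 · 2 · 1 · 3
2 · 3 · 3 · 1
[17] 0 · 3 · 2 · 0
2 · 3 · 3 · 1
2 · 2 · 1 · 3
3 · 0 · 1 · 2
0 · 3 · 3 · 0
2 · 3 · 3 · 2
[18] 0 · 3 · 2 · 0
2 · 3 · 3 · 2
2 · 2 · 2 · 0
3 · 0 · 1 · 3
0 · 3 · 3 · 0
2 · 3 · 3 · 2
[19] 0 · 3 · 2 · 0
2 · 3 · 3 · 2
2 · 2 · 2 · 1
3 · 0 · 1 · 3
0 · 3 · 3 · 0
2 · 3 · 3 · 2
[20] 0 · 3 · 2 · 0
2 · 3 · 3 · 2
2 · 2 · 2 · 2
3 · 0 · 1 · 3
0 · 3 · 3 · 0
2 · 3 · 3 · 2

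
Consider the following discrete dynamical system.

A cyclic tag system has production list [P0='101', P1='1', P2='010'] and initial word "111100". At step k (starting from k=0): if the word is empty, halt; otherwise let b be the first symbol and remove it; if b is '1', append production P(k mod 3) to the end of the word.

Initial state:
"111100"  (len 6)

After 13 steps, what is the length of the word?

15

0) "111100"  (len 6)
1) "11100101"  (len 8)
2) "11001011"  (len 8)
3) "1001011010"  (len 10)
4) "001011010101"  (len 12)
5) "01011010101"  (len 11)
6) "1011010101"  (len 10)
7) "011010101101"  (len 12)
8) "11010101101"  (len 11)
9) "1010101101010"  (len 13)
10) "010101101010101"  (len 15)
11) "10101101010101"  (len 14)
12) "0101101010101010"  (len 16)
13) "101101010101010"  (len 15)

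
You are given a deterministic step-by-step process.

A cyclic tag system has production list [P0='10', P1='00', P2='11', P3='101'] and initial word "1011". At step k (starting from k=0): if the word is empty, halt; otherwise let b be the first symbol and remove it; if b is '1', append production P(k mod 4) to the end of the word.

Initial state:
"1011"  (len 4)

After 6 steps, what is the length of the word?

7

t=0: "1011"  (len 4)
t=1: "01110"  (len 5)
t=2: "1110"  (len 4)
t=3: "11011"  (len 5)
t=4: "1011101"  (len 7)
t=5: "01110110"  (len 8)
t=6: "1110110"  (len 7)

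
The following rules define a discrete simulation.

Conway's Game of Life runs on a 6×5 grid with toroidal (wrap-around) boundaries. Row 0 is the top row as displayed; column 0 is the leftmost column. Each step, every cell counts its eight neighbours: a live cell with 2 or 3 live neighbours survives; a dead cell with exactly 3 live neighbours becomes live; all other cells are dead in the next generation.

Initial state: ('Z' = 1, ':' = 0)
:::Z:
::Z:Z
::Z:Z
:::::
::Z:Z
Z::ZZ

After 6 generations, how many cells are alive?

2

step 0: :::Z:
::Z:Z
::Z:Z
:::::
::Z:Z
Z::ZZ
step 1: Z:Z::
::Z:Z
:::::
:::::
Z:::Z
Z:Z::
step 2: Z:Z:Z
:Z:Z:
:::::
:::::
ZZ::Z
Z::Z:
step 3: Z:Z::
ZZZZZ
:::::
Z::::
ZZ::Z
::ZZ:
step 4: Z::::
Z:ZZZ
::ZZ:
ZZ::Z
ZZZZZ
::ZZ:
step 5: Z::::
Z:Z::
:::::
:::::
:::::
:::::
step 6: :Z:::
:Z:::
:::::
:::::
:::::
:::::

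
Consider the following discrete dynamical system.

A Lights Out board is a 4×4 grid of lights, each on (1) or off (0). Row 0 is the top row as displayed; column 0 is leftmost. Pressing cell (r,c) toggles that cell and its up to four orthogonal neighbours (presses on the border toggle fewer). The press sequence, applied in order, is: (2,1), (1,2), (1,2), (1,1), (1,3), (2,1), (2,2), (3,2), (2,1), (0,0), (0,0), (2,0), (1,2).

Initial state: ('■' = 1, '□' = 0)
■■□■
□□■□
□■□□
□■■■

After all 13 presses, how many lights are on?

gen 0: ■■□■
□□■□
□■□□
□■■■
gen 1: ■■□■
□■■□
■□■□
□□■■
gen 2: ■■■■
□□□■
■□□□
□□■■
gen 3: ■■□■
□■■□
■□■□
□□■■
gen 4: ■□□■
■□□□
■■■□
□□■■
gen 5: ■□□□
■□■■
■■■■
□□■■
gen 6: ■□□□
■■■■
□□□■
□■■■
gen 7: ■□□□
■■□■
□■■□
□■□■
gen 8: ■□□□
■■□■
□■□□
□□■□
gen 9: ■□□□
■□□■
■□■□
□■■□
gen 10: □■□□
□□□■
■□■□
□■■□
gen 11: ■□□□
■□□■
■□■□
□■■□
gen 12: ■□□□
□□□■
□■■□
■■■□
gen 13: ■□■□
□■■□
□■□□
■■■□

8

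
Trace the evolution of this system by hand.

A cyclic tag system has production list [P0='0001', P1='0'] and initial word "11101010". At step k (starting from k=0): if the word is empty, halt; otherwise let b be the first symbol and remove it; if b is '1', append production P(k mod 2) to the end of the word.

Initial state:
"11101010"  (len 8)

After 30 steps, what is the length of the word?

9

k=0  "11101010"  (len 8)
k=1  "11010100001"  (len 11)
k=2  "10101000010"  (len 11)
k=3  "01010000100001"  (len 14)
k=4  "1010000100001"  (len 13)
k=5  "0100001000010001"  (len 16)
k=6  "100001000010001"  (len 15)
k=7  "000010000100010001"  (len 18)
k=8  "00010000100010001"  (len 17)
k=9  "0010000100010001"  (len 16)
k=10  "010000100010001"  (len 15)
k=11  "10000100010001"  (len 14)
k=12  "00001000100010"  (len 14)
k=13  "0001000100010"  (len 13)
k=14  "001000100010"  (len 12)
k=15  "01000100010"  (len 11)
k=16  "1000100010"  (len 10)
k=17  "0001000100001"  (len 13)
k=18  "001000100001"  (len 12)
k=19  "01000100001"  (len 11)
k=20  "1000100001"  (len 10)
k=21  "0001000010001"  (len 13)
k=22  "001000010001"  (len 12)
k=23  "01000010001"  (len 11)
k=24  "1000010001"  (len 10)
k=25  "0000100010001"  (len 13)
k=26  "000100010001"  (len 12)
k=27  "00100010001"  (len 11)
k=28  "0100010001"  (len 10)
k=29  "100010001"  (len 9)
k=30  "000100010"  (len 9)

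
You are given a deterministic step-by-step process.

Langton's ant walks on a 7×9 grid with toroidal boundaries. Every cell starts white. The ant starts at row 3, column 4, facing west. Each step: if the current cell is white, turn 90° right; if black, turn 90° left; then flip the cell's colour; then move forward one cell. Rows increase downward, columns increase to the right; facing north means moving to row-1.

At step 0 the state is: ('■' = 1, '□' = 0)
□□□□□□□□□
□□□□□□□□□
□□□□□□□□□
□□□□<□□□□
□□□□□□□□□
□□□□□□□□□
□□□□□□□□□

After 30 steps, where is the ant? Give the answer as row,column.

4,5

[0] □□□□□□□□□
□□□□□□□□□
□□□□□□□□□
□□□□<□□□□
□□□□□□□□□
□□□□□□□□□
□□□□□□□□□
[1] □□□□□□□□□
□□□□□□□□□
□□□□^□□□□
□□□□■□□□□
□□□□□□□□□
□□□□□□□□□
□□□□□□□□□
[2] □□□□□□□□□
□□□□□□□□□
□□□□■>□□□
□□□□■□□□□
□□□□□□□□□
□□□□□□□□□
□□□□□□□□□
[3] □□□□□□□□□
□□□□□□□□□
□□□□■■□□□
□□□□■v□□□
□□□□□□□□□
□□□□□□□□□
□□□□□□□□□
[4] □□□□□□□□□
□□□□□□□□□
□□□□■■□□□
□□□□<■□□□
□□□□□□□□□
□□□□□□□□□
□□□□□□□□□
[5] □□□□□□□□□
□□□□□□□□□
□□□□■■□□□
□□□□□■□□□
□□□□v□□□□
□□□□□□□□□
□□□□□□□□□
[6] □□□□□□□□□
□□□□□□□□□
□□□□■■□□□
□□□□□■□□□
□□□<■□□□□
□□□□□□□□□
□□□□□□□□□
[7] □□□□□□□□□
□□□□□□□□□
□□□□■■□□□
□□□^□■□□□
□□□■■□□□□
□□□□□□□□□
□□□□□□□□□
[8] □□□□□□□□□
□□□□□□□□□
□□□□■■□□□
□□□■>■□□□
□□□■■□□□□
□□□□□□□□□
□□□□□□□□□
[9] □□□□□□□□□
□□□□□□□□□
□□□□■■□□□
□□□■■■□□□
□□□■v□□□□
□□□□□□□□□
□□□□□□□□□
[10] □□□□□□□□□
□□□□□□□□□
□□□□■■□□□
□□□■■■□□□
□□□■□>□□□
□□□□□□□□□
□□□□□□□□□
[11] □□□□□□□□□
□□□□□□□□□
□□□□■■□□□
□□□■■■□□□
□□□■□■□□□
□□□□□v□□□
□□□□□□□□□
[12] □□□□□□□□□
□□□□□□□□□
□□□□■■□□□
□□□■■■□□□
□□□■□■□□□
□□□□<■□□□
□□□□□□□□□
[13] □□□□□□□□□
□□□□□□□□□
□□□□■■□□□
□□□■■■□□□
□□□■^■□□□
□□□□■■□□□
□□□□□□□□□
[14] □□□□□□□□□
□□□□□□□□□
□□□□■■□□□
□□□■■■□□□
□□□■■>□□□
□□□□■■□□□
□□□□□□□□□
[15] □□□□□□□□□
□□□□□□□□□
□□□□■■□□□
□□□■■^□□□
□□□■■□□□□
□□□□■■□□□
□□□□□□□□□
[16] □□□□□□□□□
□□□□□□□□□
□□□□■■□□□
□□□■<□□□□
□□□■■□□□□
□□□□■■□□□
□□□□□□□□□
[17] □□□□□□□□□
□□□□□□□□□
□□□□■■□□□
□□□■□□□□□
□□□■v□□□□
□□□□■■□□□
□□□□□□□□□
[18] □□□□□□□□□
□□□□□□□□□
□□□□■■□□□
□□□■□□□□□
□□□■□>□□□
□□□□■■□□□
□□□□□□□□□
[19] □□□□□□□□□
□□□□□□□□□
□□□□■■□□□
□□□■□□□□□
□□□■□■□□□
□□□□■v□□□
□□□□□□□□□
[20] □□□□□□□□□
□□□□□□□□□
□□□□■■□□□
□□□■□□□□□
□□□■□■□□□
□□□□■□>□□
□□□□□□□□□
[21] □□□□□□□□□
□□□□□□□□□
□□□□■■□□□
□□□■□□□□□
□□□■□■□□□
□□□□■□■□□
□□□□□□v□□
[22] □□□□□□□□□
□□□□□□□□□
□□□□■■□□□
□□□■□□□□□
□□□■□■□□□
□□□□■□■□□
□□□□□<■□□
[23] □□□□□□□□□
□□□□□□□□□
□□□□■■□□□
□□□■□□□□□
□□□■□■□□□
□□□□■^■□□
□□□□□■■□□
[24] □□□□□□□□□
□□□□□□□□□
□□□□■■□□□
□□□■□□□□□
□□□■□■□□□
□□□□■■>□□
□□□□□■■□□
[25] □□□□□□□□□
□□□□□□□□□
□□□□■■□□□
□□□■□□□□□
□□□■□■^□□
□□□□■■□□□
□□□□□■■□□
[26] □□□□□□□□□
□□□□□□□□□
□□□□■■□□□
□□□■□□□□□
□□□■□■■>□
□□□□■■□□□
□□□□□■■□□
[27] □□□□□□□□□
□□□□□□□□□
□□□□■■□□□
□□□■□□□□□
□□□■□■■■□
□□□□■■□v□
□□□□□■■□□
[28] □□□□□□□□□
□□□□□□□□□
□□□□■■□□□
□□□■□□□□□
□□□■□■■■□
□□□□■■<■□
□□□□□■■□□
[29] □□□□□□□□□
□□□□□□□□□
□□□□■■□□□
□□□■□□□□□
□□□■□■^■□
□□□□■■■■□
□□□□□■■□□
[30] □□□□□□□□□
□□□□□□□□□
□□□□■■□□□
□□□■□□□□□
□□□■□<□■□
□□□□■■■■□
□□□□□■■□□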